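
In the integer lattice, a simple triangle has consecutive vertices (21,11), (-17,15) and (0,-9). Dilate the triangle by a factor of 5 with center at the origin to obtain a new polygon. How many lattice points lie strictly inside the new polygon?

10541

Using the shoelace formula, 2A = |[21·15 − (-17)·11] + [(-17)·(-9) − 0·15] + [0·11 − 21·(-9)]| = 844, so the area is 422.
Along each edge there are gcd(|Δx|,|Δy|)+1 lattice points, so counting each shared vertex once the boundary has gcd(38,4) + gcd(17,24) + gcd(21,20) = 2+1+1 = 4.
Scaling by 5 multiplies the area by 5² = 25 (so the new area is 10550) and multiplies the boundary lattice-point count by 5, giving 20.
By Pick's theorem, the interior count of the dilated polygon is 10550 − 20/2 + 1 = 10541.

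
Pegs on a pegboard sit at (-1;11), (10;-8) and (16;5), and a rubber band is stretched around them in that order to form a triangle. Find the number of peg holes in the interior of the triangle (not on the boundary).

128

Using the shoelace formula, 2A = |[(-1)·(-8) − 10·11] + [10·5 − 16·(-8)] + [16·11 − (-1)·5]| = 257, so the area is 257/2.
Along each edge there are gcd(|Δx|,|Δy|)+1 lattice points, so counting each shared vertex once the boundary has gcd(11,19) + gcd(6,13) + gcd(17,6) = 1+1+1 = 3.
Pick's theorem gives I = A − B/2 + 1 = 257/2 − 3/2 + 1 = 128.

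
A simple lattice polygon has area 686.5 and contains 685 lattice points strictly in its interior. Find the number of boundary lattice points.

Pick's theorem gives A = I + B/2 − 1, so B = 2(A − I + 1) = 2(686.5 − 685 + 1) = 5.

5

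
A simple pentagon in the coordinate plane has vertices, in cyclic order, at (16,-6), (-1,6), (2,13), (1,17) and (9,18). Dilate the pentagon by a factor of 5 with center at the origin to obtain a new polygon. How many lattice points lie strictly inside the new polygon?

Using the shoelace formula, 2A = |(16·6 − (-1)·(-6)) + ((-1)·13 − 2·6) + (2·17 − 1·13) + (1·18 − 9·17) + (9·(-6) − 16·18)| = 391, so the area is 195.5.
Summing gcd(|Δx|,|Δy|) over the edges gives the boundary count: gcd(17,12) + gcd(3,7) + gcd(1,4) + gcd(8,1) + gcd(7,24) = 1+1+1+1+1 = 5.
Scaling by 5 multiplies the area by 5² = 25 (so the new area is 4887.5) and multiplies the boundary lattice-point count by 5, giving 25.
By Pick's theorem, the interior count of the dilated polygon is 4887.5 − 25/2 + 1 = 4876.

4876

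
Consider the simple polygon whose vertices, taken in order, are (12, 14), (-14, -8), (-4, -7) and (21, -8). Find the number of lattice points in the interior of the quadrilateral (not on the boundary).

By the shoelace formula, twice the signed area is |(12·(-8) − (-14)·14) + ((-14)·(-7) − (-4)·(-8)) + ((-4)·(-8) − 21·(-7)) + (21·14 − 12·(-8))| = 735, so the area is 735/2.
Along each edge there are gcd(|Δx|,|Δy|)+1 lattice points, so counting each shared vertex once the boundary has gcd(26,22) + gcd(10,1) + gcd(25,1) + gcd(9,22) = 2+1+1+1 = 5.
Pick's theorem gives I = A − B/2 + 1 = 735/2 − 5/2 + 1 = 366.

366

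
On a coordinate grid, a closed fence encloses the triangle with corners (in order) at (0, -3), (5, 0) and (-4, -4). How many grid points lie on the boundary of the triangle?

3

Summing gcd(|Δx|,|Δy|) over the edges gives the boundary count: gcd(5,3) + gcd(9,4) + gcd(4,1) = 1+1+1 = 3.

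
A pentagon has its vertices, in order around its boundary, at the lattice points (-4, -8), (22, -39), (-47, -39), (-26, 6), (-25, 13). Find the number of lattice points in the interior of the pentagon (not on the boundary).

By the shoelace formula, twice the signed area is |((-4)·(-39) − 22·(-8)) + (22·(-39) − (-47)·(-39)) + ((-47)·6 − (-26)·(-39)) + ((-26)·13 − (-25)·6) + ((-25)·(-8) − (-4)·13)| = 3591, so the area is 3591/2.
Summing gcd(|Δx|,|Δy|) over the edges gives the boundary count: gcd(26,31) + gcd(69,0) + gcd(21,45) + gcd(1,7) + gcd(21,21) = 1+69+3+1+21 = 95.
Pick's theorem gives I = A − B/2 + 1 = 3591/2 − 95/2 + 1 = 1749.

1749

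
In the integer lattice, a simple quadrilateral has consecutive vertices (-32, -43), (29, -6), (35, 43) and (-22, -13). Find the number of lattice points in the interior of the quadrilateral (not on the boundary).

The shoelace formula gives twice the area as |[(-32)·(-6) − 29·(-43)] + [29·43 − 35·(-6)] + [35·(-13) − (-22)·43] + [(-22)·(-43) − (-32)·(-13)]| = 3917, so the area is 1958.5.
Summing gcd(|Δx|,|Δy|) over the edges gives the boundary count: gcd(61,37) + gcd(6,49) + gcd(57,56) + gcd(10,30) = 1+1+1+10 = 13.
By Pick's theorem A = I + B/2 − 1, so I = 1958.5 − 13/2 + 1 = 1953.

1953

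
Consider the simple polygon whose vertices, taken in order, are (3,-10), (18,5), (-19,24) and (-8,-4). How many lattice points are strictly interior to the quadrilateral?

533

Using the shoelace formula, 2A = |[3·5 − 18·(-10)] + [18·24 − (-19)·5] + [(-19)·(-4) − (-8)·24] + [(-8)·(-10) − 3·(-4)]| = 1082, so the area is 541.
Along each edge there are gcd(|Δx|,|Δy|)+1 lattice points, so counting each shared vertex once the boundary has gcd(15,15) + gcd(37,19) + gcd(11,28) + gcd(11,6) = 15+1+1+1 = 18.
By Pick's theorem A = I + B/2 − 1, so I = 541 − 18/2 + 1 = 533.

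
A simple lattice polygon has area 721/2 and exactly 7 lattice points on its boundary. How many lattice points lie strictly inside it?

358

From Pick's theorem, I = A − B/2 + 1 = 721/2 − 7/2 + 1 = 358.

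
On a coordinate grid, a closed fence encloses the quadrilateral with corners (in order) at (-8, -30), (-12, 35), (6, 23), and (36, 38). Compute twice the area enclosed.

2502

Using the shoelace formula, 2A = |[(-8)·35 − (-12)·(-30)] + [(-12)·23 − 6·35] + [6·38 − 36·23] + [36·(-30) − (-8)·38]| = 2502, so the area is 1251.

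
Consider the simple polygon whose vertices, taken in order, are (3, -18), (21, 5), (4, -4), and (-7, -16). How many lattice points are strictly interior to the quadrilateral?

Using the shoelace formula, 2A = |[3·5 − 21·(-18)] + [21·(-4) − 4·5] + [4·(-16) − (-7)·(-4)] + [(-7)·(-18) − 3·(-16)]| = 371, so the area is 371/2.
Summing gcd(|Δx|,|Δy|) over the edges gives the boundary count: gcd(18,23) + gcd(17,9) + gcd(11,12) + gcd(10,2) = 1+1+1+2 = 5.
Pick's theorem gives I = A − B/2 + 1 = 371/2 − 5/2 + 1 = 184.

184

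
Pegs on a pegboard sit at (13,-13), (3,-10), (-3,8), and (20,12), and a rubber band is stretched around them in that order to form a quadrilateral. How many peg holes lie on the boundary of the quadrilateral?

Summing gcd(|Δx|,|Δy|) over the edges gives the boundary count: gcd(10,3) + gcd(6,18) + gcd(23,4) + gcd(7,25) = 1+6+1+1 = 9.

9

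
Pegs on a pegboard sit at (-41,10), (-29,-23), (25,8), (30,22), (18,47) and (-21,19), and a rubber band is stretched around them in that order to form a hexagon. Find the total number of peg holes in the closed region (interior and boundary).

By the shoelace formula, twice the signed area is |[(-41)·(-23) − (-29)·10] + [(-29)·8 − 25·(-23)] + [25·22 − 30·8] + [30·47 − 18·22] + [18·19 − (-21)·47] + [(-21)·10 − (-41)·19]| = 4798, so the area is 2399.
Summing gcd(|Δx|,|Δy|) over the edges gives the boundary count: gcd(12,33) + gcd(54,31) + gcd(5,14) + gcd(12,25) + gcd(39,28) + gcd(20,9) = 3+1+1+1+1+1 = 8.
Pick's theorem gives I = A − B/2 + 1 = 2399 − 8/2 + 1 = 2396, so the closed region contains I + B = 2396 + 8 = 2404 lattice points.

2404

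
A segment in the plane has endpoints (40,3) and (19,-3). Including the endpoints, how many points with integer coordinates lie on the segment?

The number of lattice points on a segment between lattice points is gcd(|Δx|,|Δy|) + 1 = gcd(21,6) + 1 = 3 + 1 = 4.

4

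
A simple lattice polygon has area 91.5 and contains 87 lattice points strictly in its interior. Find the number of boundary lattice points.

11

Pick's theorem gives A = I + B/2 − 1, so B = 2(A − I + 1) = 2(91.5 − 87 + 1) = 11.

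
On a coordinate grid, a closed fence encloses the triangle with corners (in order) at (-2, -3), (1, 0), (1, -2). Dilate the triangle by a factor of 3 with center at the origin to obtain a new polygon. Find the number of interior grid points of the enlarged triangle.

19

The shoelace formula gives twice the area as |((-2)·0 − 1·(-3)) + (1·(-2) − 1·0) + (1·(-3) − (-2)·(-2))| = 6, so the area is 3.
Summing gcd(|Δx|,|Δy|) over the edges gives the boundary count: gcd(3,3) + gcd(0,2) + gcd(3,1) = 3+2+1 = 6.
Scaling by 3 multiplies the area by 3² = 9 (so the new area is 27) and multiplies the boundary lattice-point count by 3, giving 18.
By Pick's theorem, the interior count of the dilated polygon is 27 − 18/2 + 1 = 19.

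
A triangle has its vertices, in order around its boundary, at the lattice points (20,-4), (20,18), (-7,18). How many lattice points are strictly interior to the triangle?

The shoelace formula gives twice the area as |(20·18 − 20·(-4)) + (20·18 − (-7)·18) + ((-7)·(-4) − 20·18)| = 594, so the area is 297.
The number of boundary lattice points is Σ gcd(|Δx|,|Δy|) = gcd(0,22) + gcd(27,0) + gcd(27,22) = 22+27+1 = 50.
By Pick's theorem A = I + B/2 − 1, so I = 297 − 50/2 + 1 = 273.

273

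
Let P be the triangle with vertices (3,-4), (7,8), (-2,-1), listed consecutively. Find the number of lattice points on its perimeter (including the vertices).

Summing gcd(|Δx|,|Δy|) over the edges gives the boundary count: gcd(4,12) + gcd(9,9) + gcd(5,3) = 4+9+1 = 14.

14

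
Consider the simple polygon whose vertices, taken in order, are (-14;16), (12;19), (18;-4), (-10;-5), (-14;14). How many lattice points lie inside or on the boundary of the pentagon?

By the shoelace formula, twice the signed area is |((-14)·19 − 12·16) + (12·(-4) − 18·19) + (18·(-5) − (-10)·(-4)) + ((-10)·14 − (-14)·(-5)) + ((-14)·16 − (-14)·14)| = 1216, so the area is 608.
The number of boundary lattice points is Σ gcd(|Δx|,|Δy|) = gcd(26,3) + gcd(6,23) + gcd(28,1) + gcd(4,19) + gcd(0,2) = 1+1+1+1+2 = 6.
Pick's theorem gives I = A − B/2 + 1 = 608 − 6/2 + 1 = 606, so the closed region contains I + B = 606 + 6 = 612 lattice points.

612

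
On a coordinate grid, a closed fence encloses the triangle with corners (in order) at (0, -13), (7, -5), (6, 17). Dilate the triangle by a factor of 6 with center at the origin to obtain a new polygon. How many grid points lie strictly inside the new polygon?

2893

Using the shoelace formula, 2A = |(0·(-5) − 7·(-13)) + (7·17 − 6·(-5)) + (6·(-13) − 0·17)| = 162, so the area is 81.
Summing gcd(|Δx|,|Δy|) over the edges gives the boundary count: gcd(7,8) + gcd(1,22) + gcd(6,30) = 1+1+6 = 8.
Scaling by 6 multiplies the area by 6² = 36 (so the new area is 2916) and multiplies the boundary lattice-point count by 6, giving 48.
By Pick's theorem, the interior count of the dilated polygon is 2916 − 48/2 + 1 = 2893.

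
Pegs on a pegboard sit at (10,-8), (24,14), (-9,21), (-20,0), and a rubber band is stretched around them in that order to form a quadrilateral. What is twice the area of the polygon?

Using the shoelace formula, 2A = |[10·14 − 24·(-8)] + [24·21 − (-9)·14] + [(-9)·0 − (-20)·21] + [(-20)·(-8) − 10·0]| = 1542, so the area is 771.

1542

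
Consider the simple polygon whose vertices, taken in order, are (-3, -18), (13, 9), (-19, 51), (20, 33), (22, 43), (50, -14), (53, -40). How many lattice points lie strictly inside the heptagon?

2626

The shoelace formula gives twice the area as |[(-3)·9 − 13·(-18)] + [13·51 − (-19)·9] + [(-19)·33 − 20·51] + [20·43 − 22·33] + [22·(-14) − 50·43] + [50·(-40) − 53·(-14)] + [53·(-18) − (-3)·(-40)]| = 5262, so the area is 2631.
The number of boundary lattice points is Σ gcd(|Δx|,|Δy|) = gcd(16,27) + gcd(32,42) + gcd(39,18) + gcd(2,10) + gcd(28,57) + gcd(3,26) + gcd(56,22) = 1+2+3+2+1+1+2 = 12.
By Pick's theorem A = I + B/2 − 1, so I = 2631 − 12/2 + 1 = 2626.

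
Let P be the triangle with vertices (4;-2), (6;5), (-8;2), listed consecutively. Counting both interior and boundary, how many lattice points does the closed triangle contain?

By the shoelace formula, twice the signed area is |[4·5 − 6·(-2)] + [6·2 − (-8)·5] + [(-8)·(-2) − 4·2]| = 92, so the area is 46.
Along each edge there are gcd(|Δx|,|Δy|)+1 lattice points, so counting each shared vertex once the boundary has gcd(2,7) + gcd(14,3) + gcd(12,4) = 1+1+4 = 6.
Pick's theorem gives I = A − B/2 + 1 = 46 − 6/2 + 1 = 44, so the closed region contains I + B = 44 + 6 = 50 lattice points.

50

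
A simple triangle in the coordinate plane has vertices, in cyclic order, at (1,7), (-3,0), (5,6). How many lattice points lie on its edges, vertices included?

The number of boundary lattice points is Σ gcd(|Δx|,|Δy|) = gcd(4,7) + gcd(8,6) + gcd(4,1) = 1+2+1 = 4.

4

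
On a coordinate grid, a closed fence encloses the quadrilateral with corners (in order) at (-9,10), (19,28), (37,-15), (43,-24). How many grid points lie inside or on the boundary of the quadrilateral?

Using the shoelace formula, 2A = |[(-9)·28 − 19·10] + [19·(-15) − 37·28] + [37·(-24) − 43·(-15)] + [43·10 − (-9)·(-24)]| = 1792, so the area is 896.
Summing gcd(|Δx|,|Δy|) over the edges gives the boundary count: gcd(28,18) + gcd(18,43) + gcd(6,9) + gcd(52,34) = 2+1+3+2 = 8.
Pick's theorem gives I = A − B/2 + 1 = 896 − 8/2 + 1 = 893, so the closed region contains I + B = 893 + 8 = 901 lattice points.

901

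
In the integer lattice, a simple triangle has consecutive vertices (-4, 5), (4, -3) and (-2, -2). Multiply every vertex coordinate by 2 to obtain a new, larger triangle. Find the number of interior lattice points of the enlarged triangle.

71

The shoelace formula gives twice the area as |((-4)·(-3) − 4·5) + (4·(-2) − (-2)·(-3)) + ((-2)·5 − (-4)·(-2))| = 40, so the area is 20.
The number of boundary lattice points is Σ gcd(|Δx|,|Δy|) = gcd(8,8) + gcd(6,1) + gcd(2,7) = 8+1+1 = 10.
Scaling by 2 multiplies the area by 2² = 4 (so the new area is 80) and multiplies the boundary lattice-point count by 2, giving 20.
By Pick's theorem, the interior count of the dilated polygon is 80 − 20/2 + 1 = 71.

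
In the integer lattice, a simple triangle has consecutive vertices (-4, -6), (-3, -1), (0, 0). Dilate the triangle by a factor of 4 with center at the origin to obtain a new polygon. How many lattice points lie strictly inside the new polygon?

The shoelace formula gives twice the area as |((-4)·(-1) − (-3)·(-6)) + ((-3)·0 − 0·(-1)) + (0·(-6) − (-4)·0)| = 14, so the area is 7.
Summing gcd(|Δx|,|Δy|) over the edges gives the boundary count: gcd(1,5) + gcd(3,1) + gcd(4,6) = 1+1+2 = 4.
Scaling by 4 multiplies the area by 4² = 16 (so the new area is 112) and multiplies the boundary lattice-point count by 4, giving 16.
By Pick's theorem, the interior count of the dilated polygon is 112 − 16/2 + 1 = 105.

105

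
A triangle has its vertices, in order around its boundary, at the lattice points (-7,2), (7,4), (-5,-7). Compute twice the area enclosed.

130

Using the shoelace formula, 2A = |((-7)·4 − 7·2) + (7·(-7) − (-5)·4) + ((-5)·2 − (-7)·(-7))| = 130, so the area is 65.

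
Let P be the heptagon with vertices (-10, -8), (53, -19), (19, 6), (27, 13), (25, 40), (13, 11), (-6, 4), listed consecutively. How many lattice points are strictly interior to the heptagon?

1043

The shoelace formula gives twice the area as |[(-10)·(-19) − 53·(-8)] + [53·6 − 19·(-19)] + [19·13 − 27·6] + [27·40 − 25·13] + [25·11 − 13·40] + [13·4 − (-6)·11] + [(-6)·(-8) − (-10)·4]| = 2094, so the area is 1047.
Summing gcd(|Δx|,|Δy|) over the edges gives the boundary count: gcd(63,11) + gcd(34,25) + gcd(8,7) + gcd(2,27) + gcd(12,29) + gcd(19,7) + gcd(4,12) = 1+1+1+1+1+1+4 = 10.
By Pick's theorem A = I + B/2 − 1, so I = 1047 − 10/2 + 1 = 1043.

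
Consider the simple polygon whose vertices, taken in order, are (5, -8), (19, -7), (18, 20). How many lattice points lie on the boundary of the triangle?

The number of boundary lattice points is Σ gcd(|Δx|,|Δy|) = gcd(14,1) + gcd(1,27) + gcd(13,28) = 1+1+1 = 3.

3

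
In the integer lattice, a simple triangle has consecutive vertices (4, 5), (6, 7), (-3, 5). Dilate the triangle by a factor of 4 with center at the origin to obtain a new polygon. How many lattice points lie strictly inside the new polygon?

93

Using the shoelace formula, 2A = |[4·7 − 6·5] + [6·5 − (-3)·7] + [(-3)·5 − 4·5]| = 14, so the area is 7.
Summing gcd(|Δx|,|Δy|) over the edges gives the boundary count: gcd(2,2) + gcd(9,2) + gcd(7,0) = 2+1+7 = 10.
Scaling by 4 multiplies the area by 4² = 16 (so the new area is 112) and multiplies the boundary lattice-point count by 4, giving 40.
By Pick's theorem, the interior count of the dilated polygon is 112 − 40/2 + 1 = 93.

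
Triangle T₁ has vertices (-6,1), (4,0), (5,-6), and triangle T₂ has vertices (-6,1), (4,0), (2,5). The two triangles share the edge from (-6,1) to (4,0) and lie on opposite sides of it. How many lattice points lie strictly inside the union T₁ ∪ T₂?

The union is the simple quadrilateral with vertices (-6,1), (5,-6), (4,0), (2,5) in order.
By the shoelace formula, twice the signed area is |((-6)·(-6) − 5·1) + (5·0 − 4·(-6)) + (4·5 − 2·0) + (2·1 − (-6)·5)| = 107, so the area is 53.5.
Along each edge there are gcd(|Δx|,|Δy|)+1 lattice points, so counting each shared vertex once the boundary has gcd(11,7) + gcd(1,6) + gcd(2,5) + gcd(8,4) = 1+1+1+4 = 7.
By Pick's theorem I = A − B/2 + 1 = 53.5 − 7/2 + 1 = 51.

51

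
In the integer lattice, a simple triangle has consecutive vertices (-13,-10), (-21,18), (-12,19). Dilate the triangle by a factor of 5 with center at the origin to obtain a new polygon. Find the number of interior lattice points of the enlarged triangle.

Using the shoelace formula, 2A = |((-13)·18 − (-21)·(-10)) + ((-21)·19 − (-12)·18) + ((-12)·(-10) − (-13)·19)| = 260, so the area is 130.
Along each edge there are gcd(|Δx|,|Δy|)+1 lattice points, so counting each shared vertex once the boundary has gcd(8,28) + gcd(9,1) + gcd(1,29) = 4+1+1 = 6.
Scaling by 5 multiplies the area by 5² = 25 (so the new area is 3250) and multiplies the boundary lattice-point count by 5, giving 30.
By Pick's theorem, the interior count of the dilated polygon is 3250 − 30/2 + 1 = 3236.

3236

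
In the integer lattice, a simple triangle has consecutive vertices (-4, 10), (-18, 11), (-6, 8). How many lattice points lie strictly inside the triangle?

By the shoelace formula, twice the signed area is |[(-4)·11 − (-18)·10] + [(-18)·8 − (-6)·11] + [(-6)·10 − (-4)·8]| = 30, so the area is 15.
The number of boundary lattice points is Σ gcd(|Δx|,|Δy|) = gcd(14,1) + gcd(12,3) + gcd(2,2) = 1+3+2 = 6.
By Pick's theorem A = I + B/2 − 1, so I = 15 − 6/2 + 1 = 13.

13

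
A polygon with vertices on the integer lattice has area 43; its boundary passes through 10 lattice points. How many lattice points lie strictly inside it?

From Pick's theorem, I = A − B/2 + 1 = 43 − 10/2 + 1 = 39.

39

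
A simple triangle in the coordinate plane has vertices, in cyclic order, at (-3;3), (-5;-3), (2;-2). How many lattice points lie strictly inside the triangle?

By the shoelace formula, twice the signed area is |[(-3)·(-3) − (-5)·3] + [(-5)·(-2) − 2·(-3)] + [2·3 − (-3)·(-2)]| = 40, so the area is 20.
Summing gcd(|Δx|,|Δy|) over the edges gives the boundary count: gcd(2,6) + gcd(7,1) + gcd(5,5) = 2+1+5 = 8.
By Pick's theorem A = I + B/2 − 1, so I = 20 − 8/2 + 1 = 17.

17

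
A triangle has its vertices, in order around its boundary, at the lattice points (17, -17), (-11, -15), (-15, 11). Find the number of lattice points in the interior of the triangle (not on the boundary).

The shoelace formula gives twice the area as |[17·(-15) − (-11)·(-17)] + [(-11)·11 − (-15)·(-15)] + [(-15)·(-17) − 17·11]| = 720, so the area is 360.
The number of boundary lattice points is Σ gcd(|Δx|,|Δy|) = gcd(28,2) + gcd(4,26) + gcd(32,28) = 2+2+4 = 8.
Pick's theorem gives I = A − B/2 + 1 = 360 − 8/2 + 1 = 357.

357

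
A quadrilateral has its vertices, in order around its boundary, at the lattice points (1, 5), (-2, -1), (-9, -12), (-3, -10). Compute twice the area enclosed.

By the shoelace formula, twice the signed area is |(1·(-1) − (-2)·5) + ((-2)·(-12) − (-9)·(-1)) + ((-9)·(-10) − (-3)·(-12)) + ((-3)·5 − 1·(-10))| = 73, so the area is 36.5.

73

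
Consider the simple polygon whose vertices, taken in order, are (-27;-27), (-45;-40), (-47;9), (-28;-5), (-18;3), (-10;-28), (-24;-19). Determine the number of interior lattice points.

957

Using the shoelace formula, 2A = |[(-27)·(-40) − (-45)·(-27)] + [(-45)·9 − (-47)·(-40)] + [(-47)·(-5) − (-28)·9] + [(-28)·3 − (-18)·(-5)] + [(-18)·(-28) − (-10)·3] + [(-10)·(-19) − (-24)·(-28)] + [(-24)·(-27) − (-27)·(-19)]| = 1920, so the area is 960.
The number of boundary lattice points is Σ gcd(|Δx|,|Δy|) = gcd(18,13) + gcd(2,49) + gcd(19,14) + gcd(10,8) + gcd(8,31) + gcd(14,9) + gcd(3,8) = 1+1+1+2+1+1+1 = 8.
Pick's theorem gives I = A − B/2 + 1 = 960 − 8/2 + 1 = 957.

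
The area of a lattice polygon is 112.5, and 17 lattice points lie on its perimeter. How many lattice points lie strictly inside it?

Pick's theorem A = I + B/2 − 1 rearranges to I = A − B/2 + 1 = 112.5 − 17/2 + 1 = 105.

105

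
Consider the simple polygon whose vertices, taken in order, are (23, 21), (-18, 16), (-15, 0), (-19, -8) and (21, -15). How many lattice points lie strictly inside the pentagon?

By the shoelace formula, twice the signed area is |(23·16 − (-18)·21) + ((-18)·0 − (-15)·16) + ((-15)·(-8) − (-19)·0) + ((-19)·(-15) − 21·(-8)) + (21·21 − 23·(-15))| = 2345, so the area is 2345/2.
The number of boundary lattice points is Σ gcd(|Δx|,|Δy|) = gcd(41,5) + gcd(3,16) + gcd(4,8) + gcd(40,7) + gcd(2,36) = 1+1+4+1+2 = 9.
Pick's theorem gives I = A − B/2 + 1 = 2345/2 − 9/2 + 1 = 1169.

1169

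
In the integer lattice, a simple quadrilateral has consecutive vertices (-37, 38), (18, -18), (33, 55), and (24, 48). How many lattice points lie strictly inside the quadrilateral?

2258

By the shoelace formula, twice the signed area is |((-37)·(-18) − 18·38) + (18·55 − 33·(-18)) + (33·48 − 24·55) + (24·38 − (-37)·48)| = 4518, so the area is 2259.
Along each edge there are gcd(|Δx|,|Δy|)+1 lattice points, so counting each shared vertex once the boundary has gcd(55,56) + gcd(15,73) + gcd(9,7) + gcd(61,10) = 1+1+1+1 = 4.
Pick's theorem gives I = A − B/2 + 1 = 2259 − 4/2 + 1 = 2258.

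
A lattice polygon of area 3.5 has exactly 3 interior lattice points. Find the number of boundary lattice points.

3

Pick's theorem gives A = I + B/2 − 1, so B = 2(A − I + 1) = 2(3.5 − 3 + 1) = 3.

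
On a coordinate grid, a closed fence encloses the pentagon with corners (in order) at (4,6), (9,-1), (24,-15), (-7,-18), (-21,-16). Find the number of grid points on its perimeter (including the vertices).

Along each edge there are gcd(|Δx|,|Δy|)+1 lattice points, so counting each shared vertex once the boundary has gcd(5,7) + gcd(15,14) + gcd(31,3) + gcd(14,2) + gcd(25,22) = 1+1+1+2+1 = 6.

6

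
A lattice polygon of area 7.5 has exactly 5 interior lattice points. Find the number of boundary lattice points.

Pick's theorem gives A = I + B/2 − 1, so B = 2(A − I + 1) = 2(7.5 − 5 + 1) = 7.

7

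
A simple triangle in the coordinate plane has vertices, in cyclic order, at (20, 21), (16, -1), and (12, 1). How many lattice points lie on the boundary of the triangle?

8

The number of boundary lattice points is Σ gcd(|Δx|,|Δy|) = gcd(4,22) + gcd(4,2) + gcd(8,20) = 2+2+4 = 8.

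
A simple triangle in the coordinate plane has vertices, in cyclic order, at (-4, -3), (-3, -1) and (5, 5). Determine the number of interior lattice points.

4

Using the shoelace formula, 2A = |[(-4)·(-1) − (-3)·(-3)] + [(-3)·5 − 5·(-1)] + [5·(-3) − (-4)·5]| = 10, so the area is 5.
Summing gcd(|Δx|,|Δy|) over the edges gives the boundary count: gcd(1,2) + gcd(8,6) + gcd(9,8) = 1+2+1 = 4.
Pick's theorem gives I = A − B/2 + 1 = 5 − 4/2 + 1 = 4.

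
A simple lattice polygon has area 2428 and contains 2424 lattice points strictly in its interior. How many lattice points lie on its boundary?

10

Pick's theorem gives A = I + B/2 − 1, so B = 2(A − I + 1) = 2(2428 − 2424 + 1) = 10.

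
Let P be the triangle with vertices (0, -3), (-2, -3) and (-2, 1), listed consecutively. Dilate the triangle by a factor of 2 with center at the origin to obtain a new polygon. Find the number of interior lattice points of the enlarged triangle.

By the shoelace formula, twice the signed area is |(0·(-3) − (-2)·(-3)) + ((-2)·1 − (-2)·(-3)) + ((-2)·(-3) − 0·1)| = 8, so the area is 4.
The number of boundary lattice points is Σ gcd(|Δx|,|Δy|) = gcd(2,0) + gcd(0,4) + gcd(2,4) = 2+4+2 = 8.
Scaling by 2 multiplies the area by 2² = 4 (so the new area is 16) and multiplies the boundary lattice-point count by 2, giving 16.
By Pick's theorem, the interior count of the dilated polygon is 16 − 16/2 + 1 = 9.

9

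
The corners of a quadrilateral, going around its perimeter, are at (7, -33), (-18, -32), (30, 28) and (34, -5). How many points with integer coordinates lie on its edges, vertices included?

15

Along each edge there are gcd(|Δx|,|Δy|)+1 lattice points, so counting each shared vertex once the boundary has gcd(25,1) + gcd(48,60) + gcd(4,33) + gcd(27,28) = 1+12+1+1 = 15.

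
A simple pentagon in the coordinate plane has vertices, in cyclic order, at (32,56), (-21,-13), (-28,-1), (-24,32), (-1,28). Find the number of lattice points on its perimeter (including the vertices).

5

The number of boundary lattice points is Σ gcd(|Δx|,|Δy|) = gcd(53,69) + gcd(7,12) + gcd(4,33) + gcd(23,4) + gcd(33,28) = 1+1+1+1+1 = 5.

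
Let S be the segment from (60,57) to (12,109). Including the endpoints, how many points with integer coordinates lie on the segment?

The number of lattice points on a segment between lattice points is gcd(|Δx|,|Δy|) + 1 = gcd(48,52) + 1 = 4 + 1 = 5.

5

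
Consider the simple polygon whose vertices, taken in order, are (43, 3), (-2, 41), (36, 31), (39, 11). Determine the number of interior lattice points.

466

The shoelace formula gives twice the area as |[43·41 − (-2)·3] + [(-2)·31 − 36·41] + [36·11 − 39·31] + [39·3 − 43·11]| = 938, so the area is 469.
The number of boundary lattice points is Σ gcd(|Δx|,|Δy|) = gcd(45,38) + gcd(38,10) + gcd(3,20) + gcd(4,8) = 1+2+1+4 = 8.
Pick's theorem gives I = A − B/2 + 1 = 469 − 8/2 + 1 = 466.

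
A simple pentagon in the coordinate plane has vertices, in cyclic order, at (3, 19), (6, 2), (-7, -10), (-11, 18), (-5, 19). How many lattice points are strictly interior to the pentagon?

324

By the shoelace formula, twice the signed area is |[3·2 − 6·19] + [6·(-10) − (-7)·2] + [(-7)·18 − (-11)·(-10)] + [(-11)·19 − (-5)·18] + [(-5)·19 − 3·19]| = 661, so the area is 661/2.
The number of boundary lattice points is Σ gcd(|Δx|,|Δy|) = gcd(3,17) + gcd(13,12) + gcd(4,28) + gcd(6,1) + gcd(8,0) = 1+1+4+1+8 = 15.
Pick's theorem gives I = A − B/2 + 1 = 661/2 − 15/2 + 1 = 324.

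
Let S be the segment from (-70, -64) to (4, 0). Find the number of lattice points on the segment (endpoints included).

3

The number of lattice points on a segment between lattice points is gcd(|Δx|,|Δy|) + 1 = gcd(74,64) + 1 = 2 + 1 = 3.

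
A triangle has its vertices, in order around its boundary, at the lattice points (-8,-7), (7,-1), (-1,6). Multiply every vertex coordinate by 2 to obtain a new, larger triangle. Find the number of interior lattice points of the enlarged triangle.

302

By the shoelace formula, twice the signed area is |((-8)·(-1) − 7·(-7)) + (7·6 − (-1)·(-1)) + ((-1)·(-7) − (-8)·6)| = 153, so the area is 153/2.
Along each edge there are gcd(|Δx|,|Δy|)+1 lattice points, so counting each shared vertex once the boundary has gcd(15,6) + gcd(8,7) + gcd(7,13) = 3+1+1 = 5.
Scaling by 2 multiplies the area by 2² = 4 (so the new area is 306) and multiplies the boundary lattice-point count by 2, giving 10.
By Pick's theorem, the interior count of the dilated polygon is 306 − 10/2 + 1 = 302.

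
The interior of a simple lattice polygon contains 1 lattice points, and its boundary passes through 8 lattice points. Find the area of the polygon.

4

Pick's theorem states A = I + B/2 − 1, so A = 1 + 8/2 − 1 = 4.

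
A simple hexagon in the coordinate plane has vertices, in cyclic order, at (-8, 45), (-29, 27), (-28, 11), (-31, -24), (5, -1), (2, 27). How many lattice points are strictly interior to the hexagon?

Using the shoelace formula, 2A = |((-8)·27 − (-29)·45) + ((-29)·11 − (-28)·27) + ((-28)·(-24) − (-31)·11) + ((-31)·(-1) − 5·(-24)) + (5·27 − 2·(-1)) + (2·45 − (-8)·27)| = 3133, so the area is 3133/2.
The number of boundary lattice points is Σ gcd(|Δx|,|Δy|) = gcd(21,18) + gcd(1,16) + gcd(3,35) + gcd(36,23) + gcd(3,28) + gcd(10,18) = 3+1+1+1+1+2 = 9.
Pick's theorem gives I = A − B/2 + 1 = 3133/2 − 9/2 + 1 = 1563.

1563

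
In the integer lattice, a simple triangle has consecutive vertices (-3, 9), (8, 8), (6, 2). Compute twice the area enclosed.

68

The shoelace formula gives twice the area as |((-3)·8 − 8·9) + (8·2 − 6·8) + (6·9 − (-3)·2)| = 68, so the area is 34.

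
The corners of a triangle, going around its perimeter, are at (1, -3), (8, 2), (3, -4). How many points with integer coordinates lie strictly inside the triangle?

The shoelace formula gives twice the area as |[1·2 − 8·(-3)] + [8·(-4) − 3·2] + [3·(-3) − 1·(-4)]| = 17, so the area is 17/2.
Summing gcd(|Δx|,|Δy|) over the edges gives the boundary count: gcd(7,5) + gcd(5,6) + gcd(2,1) = 1+1+1 = 3.
By Pick's theorem A = I + B/2 − 1, so I = 17/2 − 3/2 + 1 = 8.

8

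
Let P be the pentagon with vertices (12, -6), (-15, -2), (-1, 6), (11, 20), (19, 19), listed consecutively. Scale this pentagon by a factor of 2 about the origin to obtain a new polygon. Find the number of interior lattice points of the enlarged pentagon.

By the shoelace formula, twice the signed area is |(12·(-2) − (-15)·(-6)) + ((-15)·6 − (-1)·(-2)) + ((-1)·20 − 11·6) + (11·19 − 19·20) + (19·(-6) − 12·19)| = 805, so the area is 805/2.
The number of boundary lattice points is Σ gcd(|Δx|,|Δy|) = gcd(27,4) + gcd(14,8) + gcd(12,14) + gcd(8,1) + gcd(7,25) = 1+2+2+1+1 = 7.
Scaling by 2 multiplies the area by 2² = 4 (so the new area is 1610) and multiplies the boundary lattice-point count by 2, giving 14.
By Pick's theorem, the interior count of the dilated polygon is 1610 − 14/2 + 1 = 1604.

1604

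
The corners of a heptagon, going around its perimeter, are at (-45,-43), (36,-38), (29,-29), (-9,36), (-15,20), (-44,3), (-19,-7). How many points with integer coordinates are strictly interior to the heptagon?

3075

By the shoelace formula, twice the signed area is |[(-45)·(-38) − 36·(-43)] + [36·(-29) − 29·(-38)] + [29·36 − (-9)·(-29)] + [(-9)·20 − (-15)·36] + [(-15)·3 − (-44)·20] + [(-44)·(-7) − (-19)·3] + [(-19)·(-43) − (-45)·(-7)]| = 6161, so the area is 3080.5.
Summing gcd(|Δx|,|Δy|) over the edges gives the boundary count: gcd(81,5) + gcd(7,9) + gcd(38,65) + gcd(6,16) + gcd(29,17) + gcd(25,10) + gcd(26,36) = 1+1+1+2+1+5+2 = 13.
Pick's theorem gives I = A − B/2 + 1 = 3080.5 − 13/2 + 1 = 3075.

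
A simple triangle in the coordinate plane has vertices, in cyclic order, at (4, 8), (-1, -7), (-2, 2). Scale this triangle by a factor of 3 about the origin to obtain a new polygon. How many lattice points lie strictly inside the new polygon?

By the shoelace formula, twice the signed area is |[4·(-7) − (-1)·8] + [(-1)·2 − (-2)·(-7)] + [(-2)·8 − 4·2]| = 60, so the area is 30.
Summing gcd(|Δx|,|Δy|) over the edges gives the boundary count: gcd(5,15) + gcd(1,9) + gcd(6,6) = 5+1+6 = 12.
Scaling by 3 multiplies the area by 3² = 9 (so the new area is 270) and multiplies the boundary lattice-point count by 3, giving 36.
By Pick's theorem, the interior count of the dilated polygon is 270 − 36/2 + 1 = 253.

253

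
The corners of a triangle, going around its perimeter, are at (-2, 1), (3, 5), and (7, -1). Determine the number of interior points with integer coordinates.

Using the shoelace formula, 2A = |((-2)·5 − 3·1) + (3·(-1) − 7·5) + (7·1 − (-2)·(-1))| = 46, so the area is 23.
The number of boundary lattice points is Σ gcd(|Δx|,|Δy|) = gcd(5,4) + gcd(4,6) + gcd(9,2) = 1+2+1 = 4.
By Pick's theorem A = I + B/2 − 1, so I = 23 − 4/2 + 1 = 22.

22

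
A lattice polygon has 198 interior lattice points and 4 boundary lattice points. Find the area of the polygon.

199

By Pick's theorem, A = I + B/2 − 1 = 198 + 4/2 − 1 = 199.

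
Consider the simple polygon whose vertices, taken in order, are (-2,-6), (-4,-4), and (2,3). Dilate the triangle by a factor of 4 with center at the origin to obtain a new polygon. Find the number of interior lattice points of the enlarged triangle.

201

The shoelace formula gives twice the area as |[(-2)·(-4) − (-4)·(-6)] + [(-4)·3 − 2·(-4)] + [2·(-6) − (-2)·3]| = 26, so the area is 13.
Along each edge there are gcd(|Δx|,|Δy|)+1 lattice points, so counting each shared vertex once the boundary has gcd(2,2) + gcd(6,7) + gcd(4,9) = 2+1+1 = 4.
Scaling by 4 multiplies the area by 4² = 16 (so the new area is 208) and multiplies the boundary lattice-point count by 4, giving 16.
By Pick's theorem, the interior count of the dilated polygon is 208 − 16/2 + 1 = 201.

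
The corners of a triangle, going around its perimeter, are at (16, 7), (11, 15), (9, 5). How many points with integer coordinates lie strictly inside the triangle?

The shoelace formula gives twice the area as |[16·15 − 11·7] + [11·5 − 9·15] + [9·7 − 16·5]| = 66, so the area is 33.
Summing gcd(|Δx|,|Δy|) over the edges gives the boundary count: gcd(5,8) + gcd(2,10) + gcd(7,2) = 1+2+1 = 4.
By Pick's theorem A = I + B/2 − 1, so I = 33 − 4/2 + 1 = 32.

32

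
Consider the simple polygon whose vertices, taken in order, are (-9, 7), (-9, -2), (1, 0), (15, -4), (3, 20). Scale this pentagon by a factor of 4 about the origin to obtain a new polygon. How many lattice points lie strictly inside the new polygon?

4685

Using the shoelace formula, 2A = |[(-9)·(-2) − (-9)·7] + [(-9)·0 − 1·(-2)] + [1·(-4) − 15·0] + [15·20 − 3·(-4)] + [3·7 − (-9)·20]| = 592, so the area is 296.
Along each edge there are gcd(|Δx|,|Δy|)+1 lattice points, so counting each shared vertex once the boundary has gcd(0,9) + gcd(10,2) + gcd(14,4) + gcd(12,24) + gcd(12,13) = 9+2+2+12+1 = 26.
Scaling by 4 multiplies the area by 4² = 16 (so the new area is 4736) and multiplies the boundary lattice-point count by 4, giving 104.
By Pick's theorem, the interior count of the dilated polygon is 4736 − 104/2 + 1 = 4685.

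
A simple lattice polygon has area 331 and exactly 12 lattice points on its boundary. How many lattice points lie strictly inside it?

326

From Pick's theorem, I = A − B/2 + 1 = 331 − 12/2 + 1 = 326.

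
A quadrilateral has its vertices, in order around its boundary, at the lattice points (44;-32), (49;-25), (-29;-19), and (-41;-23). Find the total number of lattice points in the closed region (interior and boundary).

519

The shoelace formula gives twice the area as |[44·(-25) − 49·(-32)] + [49·(-19) − (-29)·(-25)] + [(-29)·(-23) − (-41)·(-19)] + [(-41)·(-32) − 44·(-23)]| = 1024, so the area is 512.
The number of boundary lattice points is Σ gcd(|Δx|,|Δy|) = gcd(5,7) + gcd(78,6) + gcd(12,4) + gcd(85,9) = 1+6+4+1 = 12.
Pick's theorem gives I = A − B/2 + 1 = 512 − 12/2 + 1 = 507, so the closed region contains I + B = 507 + 12 = 519 lattice points.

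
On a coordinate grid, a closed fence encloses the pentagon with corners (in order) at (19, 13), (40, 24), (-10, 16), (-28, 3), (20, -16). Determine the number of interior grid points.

1091

The shoelace formula gives twice the area as |(19·24 − 40·13) + (40·16 − (-10)·24) + ((-10)·3 − (-28)·16) + ((-28)·(-16) − 20·3) + (20·13 − 19·(-16))| = 2186, so the area is 1093.
The number of boundary lattice points is Σ gcd(|Δx|,|Δy|) = gcd(21,11) + gcd(50,8) + gcd(18,13) + gcd(48,19) + gcd(1,29) = 1+2+1+1+1 = 6.
By Pick's theorem A = I + B/2 − 1, so I = 1093 − 6/2 + 1 = 1091.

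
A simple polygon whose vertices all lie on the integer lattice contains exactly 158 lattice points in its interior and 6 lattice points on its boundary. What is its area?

Pick's theorem states A = I + B/2 − 1, so A = 158 + 6/2 − 1 = 160.

160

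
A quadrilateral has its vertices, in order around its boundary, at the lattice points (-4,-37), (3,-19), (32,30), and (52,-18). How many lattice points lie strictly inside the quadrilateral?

1621

The shoelace formula gives twice the area as |((-4)·(-19) − 3·(-37)) + (3·30 − 32·(-19)) + (32·(-18) − 52·30) + (52·(-37) − (-4)·(-18))| = 3247, so the area is 1623.5.
Summing gcd(|Δx|,|Δy|) over the edges gives the boundary count: gcd(7,18) + gcd(29,49) + gcd(20,48) + gcd(56,19) = 1+1+4+1 = 7.
Pick's theorem gives I = A − B/2 + 1 = 1623.5 − 7/2 + 1 = 1621.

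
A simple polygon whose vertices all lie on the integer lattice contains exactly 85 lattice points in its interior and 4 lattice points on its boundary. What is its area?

By Pick's theorem, A = I + B/2 − 1 = 85 + 4/2 − 1 = 86.

86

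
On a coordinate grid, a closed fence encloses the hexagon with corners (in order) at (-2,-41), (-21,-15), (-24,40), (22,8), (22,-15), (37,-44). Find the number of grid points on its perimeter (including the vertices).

31

Summing gcd(|Δx|,|Δy|) over the edges gives the boundary count: gcd(19,26) + gcd(3,55) + gcd(46,32) + gcd(0,23) + gcd(15,29) + gcd(39,3) = 1+1+2+23+1+3 = 31.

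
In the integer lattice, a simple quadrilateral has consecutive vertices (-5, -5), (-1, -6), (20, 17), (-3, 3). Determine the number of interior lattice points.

By the shoelace formula, twice the signed area is |((-5)·(-6) − (-1)·(-5)) + ((-1)·17 − 20·(-6)) + (20·3 − (-3)·17) + ((-3)·(-5) − (-5)·3)| = 269, so the area is 269/2.
Summing gcd(|Δx|,|Δy|) over the edges gives the boundary count: gcd(4,1) + gcd(21,23) + gcd(23,14) + gcd(2,8) = 1+1+1+2 = 5.
By Pick's theorem A = I + B/2 − 1, so I = 269/2 − 5/2 + 1 = 133.

133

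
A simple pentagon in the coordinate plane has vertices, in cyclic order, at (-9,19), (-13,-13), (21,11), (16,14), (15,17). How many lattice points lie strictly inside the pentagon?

552

By the shoelace formula, twice the signed area is |((-9)·(-13) − (-13)·19) + ((-13)·11 − 21·(-13)) + (21·14 − 16·11) + (16·17 − 15·14) + (15·19 − (-9)·17)| = 1112, so the area is 556.
Summing gcd(|Δx|,|Δy|) over the edges gives the boundary count: gcd(4,32) + gcd(34,24) + gcd(5,3) + gcd(1,3) + gcd(24,2) = 4+2+1+1+2 = 10.
By Pick's theorem A = I + B/2 − 1, so I = 556 − 10/2 + 1 = 552.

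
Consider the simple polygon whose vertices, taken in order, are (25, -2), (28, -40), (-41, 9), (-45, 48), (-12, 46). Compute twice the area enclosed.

6515

Using the shoelace formula, 2A = |[25·(-40) − 28·(-2)] + [28·9 − (-41)·(-40)] + [(-41)·48 − (-45)·9] + [(-45)·46 − (-12)·48] + [(-12)·(-2) − 25·46]| = 6515, so the area is 3257.5.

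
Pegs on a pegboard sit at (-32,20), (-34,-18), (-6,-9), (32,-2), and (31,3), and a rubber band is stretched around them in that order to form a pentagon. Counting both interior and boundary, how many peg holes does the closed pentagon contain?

By the shoelace formula, twice the signed area is |[(-32)·(-18) − (-34)·20] + [(-34)·(-9) − (-6)·(-18)] + [(-6)·(-2) − 32·(-9)] + [32·3 − 31·(-2)] + [31·20 − (-32)·3]| = 2628, so the area is 1314.
The number of boundary lattice points is Σ gcd(|Δx|,|Δy|) = gcd(2,38) + gcd(28,9) + gcd(38,7) + gcd(1,5) + gcd(63,17) = 2+1+1+1+1 = 6.
Pick's theorem gives I = A − B/2 + 1 = 1314 − 6/2 + 1 = 1312, so the closed region contains I + B = 1312 + 6 = 1318 lattice points.

1318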